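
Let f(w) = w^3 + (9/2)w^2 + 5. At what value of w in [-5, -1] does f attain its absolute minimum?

f'(w) = 3w^2 + 9w, whose only zero in [-5, -1] is w = -3.
Compare values at every candidate in [-5, -1]: f(-5) = -15/2; f(-3) = 37/2; f(-1) = 17/2.
So the minimum is f(-5) = -15/2.

-5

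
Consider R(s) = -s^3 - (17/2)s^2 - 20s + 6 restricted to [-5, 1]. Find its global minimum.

R'(s) = -3s^2 - 17s - 20, which vanishes at s = -4 and s = -5/3.
Candidates: R(-5) = 37/2,  R(-4) = 14,  R(-5/3) = 1099/54,  R(1) = -47/2.
The minimum over the interval is -47/2, attained at s = 1.

-47/2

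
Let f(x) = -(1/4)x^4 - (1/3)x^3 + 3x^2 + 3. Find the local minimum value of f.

3

f'(x) = -x^3 - x^2 + 6x. Setting f'(x) = 0 gives x ∈ {-3, 0, 2}.
Since f''(x) = -3x^2 - 2x + 6, we get f''(-3) = -15 < 0 ⇒ local maximum; f''(0) = 6 > 0 ⇒ local minimum; f''(2) = -10 < 0 ⇒ local maximum.
So the local minimum value is f(0) = 3.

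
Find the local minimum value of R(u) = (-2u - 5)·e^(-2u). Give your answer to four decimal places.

-54.5982

Differentiating with the product rule gives R'(u) = (4u + 8)·e^(-2u). Since e^(-2u) > 0, the only critical point is u = -2.
R''(-2) has the same sign as 4 > 0, so this is a local minimum.
R(-2) = (-1)·e^(4) ≈ -54.5982.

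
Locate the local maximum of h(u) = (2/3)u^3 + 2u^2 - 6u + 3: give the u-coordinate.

h'(u) = 2u^2 + 4u - 6 = 0 at u = -3, 1.
Since h''(u) = 4u + 4, we get h''(-3) = -8 < 0 ⇒ local maximum; h''(1) = 8 > 0 ⇒ local minimum.
Thus h has its local maximum at u = -3, with value 21.

-3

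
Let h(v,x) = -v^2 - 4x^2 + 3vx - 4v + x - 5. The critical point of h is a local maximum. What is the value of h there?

∂h/∂v = -2v + 3x - 4 = 0 and ∂h/∂x = 3v - 8x + 1 = 0, so (v, x) = (-29/7, -10/7).
The Hessian has h_{vv} = -2, h_{xx} = -8, h_{vx} = 3, giving D = 7 > 0 with h_{vv} < 0, so the point is a local maximum.
h(-29/7, -10/7) = 18/7.

18/7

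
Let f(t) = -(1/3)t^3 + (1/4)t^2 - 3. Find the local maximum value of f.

Critical points: f'(t) = -t^2 + (1/2)t vanishes at t = 0, 1/2.
Second-derivative test with f''(t) = -2t + 1/2: f''(0) = 1/2 > 0 ⇒ local minimum; f''(1/2) = -1/2 < 0 ⇒ local maximum.
The local maximum is f(1/2) = -143/48.

-143/48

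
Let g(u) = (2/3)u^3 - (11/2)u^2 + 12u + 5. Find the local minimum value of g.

g'(u) = 2u^2 - 11u + 12. Setting g'(u) = 0 gives u ∈ {3/2, 4}.
Second-derivative test with g''(u) = 4u - 11: g''(3/2) = -5 < 0 ⇒ local maximum; g''(4) = 5 > 0 ⇒ local minimum.
So the local minimum value is g(4) = 23/3.

23/3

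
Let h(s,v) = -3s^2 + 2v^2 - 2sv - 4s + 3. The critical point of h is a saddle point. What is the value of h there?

29/7

∂h/∂s = -6s - 2v - 4 = 0 and ∂h/∂v = -2s + 4v = 0, so (s, v) = (-4/7, -2/7).
The Hessian has h_{ss} = -6, h_{vv} = 4, h_{sv} = -2, giving D = -28 < 0, so the point is a saddle point.
h(-4/7, -2/7) = 29/7.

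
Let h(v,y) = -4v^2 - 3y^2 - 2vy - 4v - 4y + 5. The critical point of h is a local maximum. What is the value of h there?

∂h/∂v = -8v - 2y - 4 = 0 and ∂h/∂y = -2v - 6y - 4 = 0, so (v, y) = (-4/11, -6/11).
The Hessian has h_{vv} = -8, h_{yy} = -6, h_{vy} = -2, giving D = 44 > 0 with h_{vv} < 0, so the point is a local maximum.
h(-4/11, -6/11) = 75/11.

75/11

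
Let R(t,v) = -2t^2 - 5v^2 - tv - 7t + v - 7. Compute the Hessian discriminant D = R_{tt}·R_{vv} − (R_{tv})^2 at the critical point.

∂R/∂t = -4t - v - 7 = 0 and ∂R/∂v = -t - 10v + 1 = 0, so (t, v) = (-71/39, 11/39).
The Hessian has R_{tt} = -4, R_{vv} = -10, R_{tv} = -1, giving D = 39 > 0 with R_{tt} < 0, so the point is a local maximum.
D = (-4)·(-10) − (-1)^2 = 39.

39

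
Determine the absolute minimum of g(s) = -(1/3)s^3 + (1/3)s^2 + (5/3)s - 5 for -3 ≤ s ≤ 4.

-43/3

Differentiating, g'(s) = -s^2 + (2/3)s + 5/3; which vanishes at s = -1 and s = 5/3.
Compare values at every candidate in [-3, 4]: g(-3) = 2, g(-1) = -6, g(5/3) = -230/81, g(4) = -43/3.
The minimum over the interval is -43/3, attained at s = 4.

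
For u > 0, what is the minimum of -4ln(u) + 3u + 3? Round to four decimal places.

f'(u) = -4/u + 3 = 0 gives u = 4/3.
f''(u) = 4/u², which is positive for u > 0, so this is a local minimum.
f(4/3) = -4·ln(4/3) + 4 + 3 ≈ 5.8493.

5.8493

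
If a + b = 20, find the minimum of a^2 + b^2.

With a + b = 20, a^2 + b^2 = a^2 + (20 − a)^2.
The derivative 2a − 2(20 − a) = 4a − 40 vanishes at a = 10; second derivative 4 > 0, a minimum.
The minimum is 2·(10)^2 = 200.

200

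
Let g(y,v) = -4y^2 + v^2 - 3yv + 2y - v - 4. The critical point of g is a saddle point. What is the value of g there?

∂g/∂y = -8y - 3v + 2 = 0 and ∂g/∂v = -3y + 2v - 1 = 0, so (y, v) = (1/25, 14/25).
The Hessian has g_{yy} = -8, g_{vv} = 2, g_{yv} = -3, giving D = -25 < 0, so the point is a saddle point.
g(1/25, 14/25) = -106/25.

-106/25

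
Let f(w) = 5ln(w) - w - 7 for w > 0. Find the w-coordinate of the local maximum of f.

f'(w) = 5/w − 1 = 0 gives w = 5.
f''(w) = -5/w², which is negative for w > 0, so this is a local maximum.
f(5) = 5·ln(5) - 5 - 7 ≈ -3.9528.

5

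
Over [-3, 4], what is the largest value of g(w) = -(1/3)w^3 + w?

6

The derivative is -w^2 + 1, which vanishes at w = -1 and w = 1.
Candidates: g(-3) = 6; g(-1) = -2/3; g(1) = 2/3; g(4) = -52/3.
The maximum over the interval is 6, attained at w = -3.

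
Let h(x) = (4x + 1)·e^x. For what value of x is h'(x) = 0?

By the product rule, h'(x) = (4x + 5)·e^x. Since e^x > 0, the only critical point is x = -5/4.
h''(-5/4) has the same sign as 4 > 0, so this is a local minimum.
h(-5/4) = (-4)·e^(-5/4) ≈ -1.1460.

-5/4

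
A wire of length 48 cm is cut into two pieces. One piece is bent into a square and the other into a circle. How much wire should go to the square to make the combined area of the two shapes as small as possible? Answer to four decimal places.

Let x be the length used for the square. Square side x/4; circle radius (48−x)/(2π).
A(x) = (x/4)² + π·((48−x)/(2π))² = x²/16 + (48−x)²/(4π) for 0 ≤ x ≤ 48. A'(x) = x/8 − (48−x)/(2π) = 0 gives x = 4·48/(π+4) ≈ 26.8848.
A'' = 1/8 + 1/(2π) > 0, so this gives the minimum combined area; x ≈ 26.8848 cm to the square.

26.8848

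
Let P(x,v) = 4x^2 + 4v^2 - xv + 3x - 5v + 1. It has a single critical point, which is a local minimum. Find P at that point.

-58/63

∂P/∂x = 8x - v + 3 = 0 and ∂P/∂v = -x + 8v - 5 = 0, so (x, v) = (-19/63, 37/63).
The Hessian has P_{xx} = 8, P_{vv} = 8, P_{xv} = -1, giving D = 63 > 0 with P_{xx} > 0, so the point is a local minimum.
P(-19/63, 37/63) = -58/63.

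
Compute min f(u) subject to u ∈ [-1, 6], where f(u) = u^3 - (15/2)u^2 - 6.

-137/2

The derivative is 3u^2 - 15u, which vanishes at u = 0 and u = 5.
Compare values at every candidate in [-1, 6]: f(-1) = -29/2, f(0) = -6, f(5) = -137/2, f(6) = -60.
Hence the absolute minimum is -137/2 at u = 5.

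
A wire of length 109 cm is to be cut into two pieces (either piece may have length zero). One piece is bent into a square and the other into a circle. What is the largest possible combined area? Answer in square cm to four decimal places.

Let x be the length used for the square. Square side x/4; circle radius (109−x)/(2π).
A(x) = (x/4)² + π·((109−x)/(2π))² = x²/16 + (109−x)²/(4π) for 0 ≤ x ≤ 109. A'(x) = x/8 − (109−x)/(2π) = 0 gives x = 4·109/(π+4) ≈ 61.0508.
A'' > 0, so the interior critical point is a minimum; the maximum is at an endpoint. A(0) = 945.4599 and A(109) = 742.5625, so the largest area is 945.4599.

945.4599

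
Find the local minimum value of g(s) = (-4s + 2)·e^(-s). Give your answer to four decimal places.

-0.8925

Differentiating with the product rule gives g'(s) = (4s - 6)·e^(-s). Since e^(-s) > 0, the only critical point is s = 3/2.
g''(3/2) has the same sign as 4 > 0, so this is a local minimum.
g(3/2) = (-4)·e^(-3/2) ≈ -0.8925.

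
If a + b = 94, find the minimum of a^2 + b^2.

With a + b = 94, a^2 + b^2 = a^2 + (94 − a)^2.
The derivative 2a − 2(94 − a) = 4a − 188 vanishes at a = 47; second derivative 4 > 0, a minimum.
The minimum is 2·(47)^2 = 4418.

4418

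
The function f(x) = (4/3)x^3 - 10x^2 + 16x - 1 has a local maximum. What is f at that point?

19/3

f'(x) = 4x^2 - 20x + 16 = 0 at x = 1, 4.
Since f''(x) = 8x - 20, we get f''(1) = -12 < 0 ⇒ local maximum; f''(4) = 12 > 0 ⇒ local minimum.
So the local maximum value is f(1) = 19/3.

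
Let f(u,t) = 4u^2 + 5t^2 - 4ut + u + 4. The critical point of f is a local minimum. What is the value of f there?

251/64

∂f/∂u = 8u - 4t + 1 = 0 and ∂f/∂t = -4u + 10t = 0, so (u, t) = (-5/32, -1/16).
The Hessian has f_{uu} = 8, f_{tt} = 10, f_{ut} = -4, giving D = 64 > 0 with f_{uu} > 0, so the point is a local minimum.
f(-5/32, -1/16) = 251/64.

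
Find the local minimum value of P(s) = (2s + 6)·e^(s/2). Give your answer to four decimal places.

P'(s) = 2·e^(s/2) + (2s + 6)·(1/2)·e^(s/2) = (s + 5)·e^(s/2). Since e^(s/2) > 0, the only critical point is s = -5.
P''(-5) has the same sign as 1 > 0, so this is a local minimum.
P(-5) = (-4)·e^(-5/2) ≈ -0.3283.

-0.3283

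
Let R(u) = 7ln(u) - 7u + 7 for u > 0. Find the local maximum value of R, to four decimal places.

0.0000

R'(u) = 7/u − 7 = 0 gives u = 1.
R''(u) = -7/u², which is negative for u > 0, so this is a local maximum.
R(1) = 7·ln(1) - 7 + 7 ≈ 0.0000.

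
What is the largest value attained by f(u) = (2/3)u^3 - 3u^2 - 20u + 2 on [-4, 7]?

Differentiating, f'(u) = 2u^2 - 6u - 20; which vanishes at u = -2 and u = 5.
Compare values at every candidate in [-4, 7]: f(-4) = -26/3,  f(-2) = 74/3,  f(5) = -269/3,  f(7) = -169/3.
So the maximum is f(-2) = 74/3.

74/3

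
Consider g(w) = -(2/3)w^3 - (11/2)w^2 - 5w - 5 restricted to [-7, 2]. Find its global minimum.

The derivative is -2w^2 - 11w - 5, which vanishes at w = -5 and w = -1/2.
Candidates: g(-7) = -65/6, g(-5) = -205/6, g(-1/2) = -91/24, g(2) = -127/3.
Hence the absolute minimum is -127/3 at w = 2.

-127/3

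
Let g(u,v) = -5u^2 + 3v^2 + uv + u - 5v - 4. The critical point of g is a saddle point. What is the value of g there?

-361/61

∂g/∂u = -10u + v + 1 = 0 and ∂g/∂v = u + 6v - 5 = 0, so (u, v) = (11/61, 49/61).
The Hessian has g_{uu} = -10, g_{vv} = 6, g_{uv} = 1, giving D = -61 < 0, so the point is a saddle point.
g(11/61, 49/61) = -361/61.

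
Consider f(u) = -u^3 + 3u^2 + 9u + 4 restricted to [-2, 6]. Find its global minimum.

f'(u) = -3u^2 + 6u + 9, which vanishes at u = -1 and u = 3.
Candidates: f(-2) = 6; f(-1) = -1; f(3) = 31; f(6) = -50.
The minimum over the interval is -50, attained at u = 6.

-50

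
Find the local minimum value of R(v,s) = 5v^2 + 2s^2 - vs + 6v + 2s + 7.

∂R/∂v = 10v - s + 6 = 0 and ∂R/∂s = -v + 4s + 2 = 0, so (v, s) = (-2/3, -2/3).
The Hessian has R_{vv} = 10, R_{ss} = 4, R_{vs} = -1, giving D = 39 > 0 with R_{vv} > 0, so the point is a local minimum.
R(-2/3, -2/3) = 13/3.

13/3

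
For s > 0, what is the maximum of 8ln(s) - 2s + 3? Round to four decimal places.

P'(s) = 8/s − 2 = 0 gives s = 4.
P''(s) = -8/s², which is negative for s > 0, so this is a local maximum.
P(4) = 8·ln(4) - 8 + 3 ≈ 6.0904.

6.0904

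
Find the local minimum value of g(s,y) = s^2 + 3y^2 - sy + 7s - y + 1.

∂g/∂s = 2s - y + 7 = 0 and ∂g/∂y = -s + 6y - 1 = 0, so (s, y) = (-41/11, -5/11).
The Hessian has g_{ss} = 2, g_{yy} = 6, g_{sy} = -1, giving D = 11 > 0 with g_{ss} > 0, so the point is a local minimum.
g(-41/11, -5/11) = -130/11.

-130/11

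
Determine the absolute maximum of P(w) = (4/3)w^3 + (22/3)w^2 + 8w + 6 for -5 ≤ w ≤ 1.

The derivative is 4w^2 + (44/3)w + 8, which vanishes at w = -3 and w = -2/3.
Compare values at every candidate in [-5, 1]: P(-5) = -52/3; P(-3) = 12; P(-2/3) = 286/81; P(1) = 68/3.
So the maximum is P(1) = 68/3.

68/3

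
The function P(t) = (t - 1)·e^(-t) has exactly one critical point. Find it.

2

Differentiating with the product rule gives P'(t) = (-t + 2)·e^(-t). Since e^(-t) > 0, the only critical point is t = 2.
P''(2) has the same sign as -1 < 0, so this is a local maximum.
P(2) = (1)·e^(-2) ≈ 0.1353.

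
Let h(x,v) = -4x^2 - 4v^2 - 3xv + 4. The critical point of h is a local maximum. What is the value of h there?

4

∂h/∂x = -8x - 3v = 0 and ∂h/∂v = -3x - 8v = 0, so (x, v) = (0, 0).
The Hessian has h_{xx} = -8, h_{vv} = -8, h_{xv} = -3, giving D = 55 > 0 with h_{xx} < 0, so the point is a local maximum.
h(0, 0) = 4.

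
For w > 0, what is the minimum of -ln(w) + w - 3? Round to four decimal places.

-2.0000

R'(w) = -1/w + 1 = 0 gives w = 1.
R''(w) = 1/w², which is positive for w > 0, so this is a local minimum.
R(1) = -1·ln(1) + 1 - 3 ≈ -2.0000.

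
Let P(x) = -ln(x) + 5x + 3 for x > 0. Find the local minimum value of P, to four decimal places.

P'(x) = -1/x + 5 = 0 gives x = 1/5.
P''(x) = 1/x², which is positive for x > 0, so this is a local minimum.
P(1/5) = -1·ln(1/5) + 1 + 3 ≈ 5.6094.

5.6094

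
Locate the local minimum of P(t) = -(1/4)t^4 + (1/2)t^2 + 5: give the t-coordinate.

0

Critical points: P'(t) = -t^3 + t vanishes at t = -1, 0, 1.
P''(t) = -3t^2 + 1. P''(-1) = -2 < 0 ⇒ local maximum; P''(0) = 1 > 0 ⇒ local minimum; P''(1) = -2 < 0 ⇒ local maximum.
Thus P has its local minimum at t = 0, with value 5.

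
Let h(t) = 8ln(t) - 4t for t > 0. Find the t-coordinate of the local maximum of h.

h'(t) = 8/t − 4 = 0 gives t = 2.
h''(t) = -8/t², which is negative for t > 0, so this is a local maximum.
h(2) = 8·ln(2) - 8 ≈ -2.4548.

2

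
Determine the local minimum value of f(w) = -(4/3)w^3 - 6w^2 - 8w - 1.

5/3

Critical points: f'(w) = -4w^2 - 12w - 8 vanishes at w = -2, -1.
f''(w) = -8w - 12. f''(-2) = 4 > 0 ⇒ local minimum; f''(-1) = -4 < 0 ⇒ local maximum.
Thus f has its local minimum at w = -2, with value 5/3.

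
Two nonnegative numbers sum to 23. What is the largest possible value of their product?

With x + y = 23, the product is P(x) = x(23 − x).
P'(x) = 23 − 2x = 0 gives x = 23/2; P'' = −2 < 0, so this is the maximum.
P = 23/2·23/2 = 529/4.

529/4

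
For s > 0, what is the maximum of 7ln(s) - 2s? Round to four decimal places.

1.7693

g'(s) = 7/s − 2 = 0 gives s = 7/2.
g''(s) = -7/s², which is negative for s > 0, so this is a local maximum.
g(7/2) = 7·ln(7/2) - 7 ≈ 1.7693.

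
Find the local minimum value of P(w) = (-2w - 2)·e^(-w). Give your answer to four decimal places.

-2.0000

P'(w) = (-2)·e^(-w) + (-2w - 2)·(-1)·e^(-w) = (2w)·e^(-w). Since e^(-w) > 0, the only critical point is w = 0.
P''(0) has the same sign as 2 > 0, so this is a local minimum.
P(0) = (-2)·e^(0) ≈ -2.0000.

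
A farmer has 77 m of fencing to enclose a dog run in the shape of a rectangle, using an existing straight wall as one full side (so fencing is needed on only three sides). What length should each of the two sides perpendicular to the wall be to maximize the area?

Let the sides perpendicular to the wall have length x and the parallel side y, so 2x + y = 77 and the area is A = xy = x(77 − 2x).
A'(x) = 77 − 4x = 0 gives x = 77/4, and A''(x) = −4 < 0 confirms a maximum.
Then y = 77 − 2·77/4 = 77/2 and A = 5929/8.

77/4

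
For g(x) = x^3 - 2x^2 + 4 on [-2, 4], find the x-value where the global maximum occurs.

4

g'(x) = 3x^2 - 4x, which vanishes at x = 0 and x = 4/3.
Compare values at every candidate in [-2, 4]: g(-2) = -12; g(0) = 4; g(4/3) = 76/27; g(4) = 36.
Hence the absolute maximum is 36 at x = 4.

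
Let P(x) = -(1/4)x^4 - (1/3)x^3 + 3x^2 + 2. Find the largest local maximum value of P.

P'(x) = -x^3 - x^2 + 6x. Setting P'(x) = 0 gives x ∈ {-3, 0, 2}.
Second-derivative test with P''(x) = -3x^2 - 2x + 6: P''(-3) = -15 < 0 ⇒ local maximum; P''(0) = 6 > 0 ⇒ local minimum; P''(2) = -10 < 0 ⇒ local maximum.
The largest local maximum is P(-3) = 71/4.

71/4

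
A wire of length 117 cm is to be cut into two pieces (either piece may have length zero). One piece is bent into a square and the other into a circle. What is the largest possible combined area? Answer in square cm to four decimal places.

1089.3360

Let x be the length used for the square. Square side x/4; circle radius (117−x)/(2π).
A(x) = (x/4)² + π·((117−x)/(2π))² = x²/16 + (117−x)²/(4π) for 0 ≤ x ≤ 117. A'(x) = x/8 − (117−x)/(2π) = 0 gives x = 4·117/(π+4) ≈ 65.5316.
A'' > 0, so the interior critical point is a minimum; the maximum is at an endpoint. A(0) = 1089.3360 and A(117) = 855.5625, so the largest area is 1089.3360.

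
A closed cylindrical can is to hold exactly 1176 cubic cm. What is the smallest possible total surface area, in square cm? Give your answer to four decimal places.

616.7646

With radius r and height h, πr²h = 1176 so h = 1176/(πr²), and S(r) = 2πr² + 2πrh = 2πr² + 2·1176/r.
S'(r) = 4πr − 2·1176/r² = 0 ⇒ r³ = 1176/(2π), so r ≈ 5.7202 and h = 2r ≈ 11.4403.
S''(r) = 4π + 4·1176/r³ > 0, so this is the minimum; S ≈ 616.7646.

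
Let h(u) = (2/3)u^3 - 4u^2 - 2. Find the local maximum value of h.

-2

h'(u) = 2u^2 - 8u. Setting h'(u) = 0 gives u ∈ {0, 4}.
Second-derivative test with h''(u) = 4u - 8: h''(0) = -8 < 0 ⇒ local maximum; h''(4) = 8 > 0 ⇒ local minimum.
So the local maximum value is h(0) = -2.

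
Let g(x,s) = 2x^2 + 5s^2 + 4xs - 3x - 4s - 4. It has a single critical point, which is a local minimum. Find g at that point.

∂g/∂x = 4x + 4s - 3 = 0 and ∂g/∂s = 4x + 10s - 4 = 0, so (x, s) = (7/12, 1/6).
The Hessian has g_{xx} = 4, g_{ss} = 10, g_{xs} = 4, giving D = 24 > 0 with g_{xx} > 0, so the point is a local minimum.
g(7/12, 1/6) = -125/24.

-125/24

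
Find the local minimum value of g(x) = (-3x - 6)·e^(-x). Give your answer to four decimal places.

By the product rule, g'(x) = (3x + 3)·e^(-x). Since e^(-x) > 0, the only critical point is x = -1.
g''(-1) has the same sign as 3 > 0, so this is a local minimum.
g(-1) = (-3)·e^(1) ≈ -8.1548.

-8.1548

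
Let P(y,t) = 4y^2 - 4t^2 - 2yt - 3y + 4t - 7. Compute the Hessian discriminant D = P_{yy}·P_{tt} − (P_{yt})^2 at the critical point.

∂P/∂y = 8y - 2t - 3 = 0 and ∂P/∂t = -2y - 8t + 4 = 0, so (y, t) = (8/17, 13/34).
The Hessian has P_{yy} = 8, P_{tt} = -8, P_{yt} = -2, giving D = -68 < 0, so the point is a saddle point.
D = (8)·(-8) − (-2)^2 = -68.

-68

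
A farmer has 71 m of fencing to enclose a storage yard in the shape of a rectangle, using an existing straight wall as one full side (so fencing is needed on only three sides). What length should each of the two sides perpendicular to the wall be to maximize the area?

71/4

Let the sides perpendicular to the wall have length x and the parallel side y, so 2x + y = 71 and the area is A = xy = x(71 − 2x).
A'(x) = 71 − 4x = 0 gives x = 71/4, and A''(x) = −4 < 0 confirms a maximum.
Then y = 71 − 2·71/4 = 71/2 and A = 5041/8.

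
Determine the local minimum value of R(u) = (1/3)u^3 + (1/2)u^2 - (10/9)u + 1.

47/81

Critical points: R'(u) = u^2 + u - 10/9 vanishes at u = -5/3, 2/3.
Since R''(u) = 2u + 1, we get R''(-5/3) = -7/3 < 0 ⇒ local maximum; R''(2/3) = 7/3 > 0 ⇒ local minimum.
Thus R has its local minimum at u = 2/3, with value 47/81.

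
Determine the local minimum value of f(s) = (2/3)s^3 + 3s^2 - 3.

f'(s) = 2s^2 + 6s. Setting f'(s) = 0 gives s ∈ {-3, 0}.
Second-derivative test with f''(s) = 4s + 6: f''(-3) = -6 < 0 ⇒ local maximum; f''(0) = 6 > 0 ⇒ local minimum.
Thus f has its local minimum at s = 0, with value -3.

-3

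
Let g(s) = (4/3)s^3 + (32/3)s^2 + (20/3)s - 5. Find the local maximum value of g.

185/3

Critical points: g'(s) = 4s^2 + (64/3)s + 20/3 vanishes at s = -5, -1/3.
Second-derivative test with g''(s) = 8s + 64/3: g''(-5) = -56/3 < 0 ⇒ local maximum; g''(-1/3) = 56/3 > 0 ⇒ local minimum.
So the local maximum value is g(-5) = 185/3.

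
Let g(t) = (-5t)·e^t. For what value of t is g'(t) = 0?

-1

Differentiating with the product rule gives g'(t) = (-5t - 5)·e^t. Since e^t > 0, the only critical point is t = -1.
g''(-1) has the same sign as -5 < 0, so this is a local maximum.
g(-1) = (5)·e^(-1) ≈ 1.8394.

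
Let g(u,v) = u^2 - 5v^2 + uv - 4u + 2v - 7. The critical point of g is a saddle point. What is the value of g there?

-215/21

∂g/∂u = 2u + v - 4 = 0 and ∂g/∂v = u - 10v + 2 = 0, so (u, v) = (38/21, 8/21).
The Hessian has g_{uu} = 2, g_{vv} = -10, g_{uv} = 1, giving D = -21 < 0, so the point is a saddle point.
g(38/21, 8/21) = -215/21.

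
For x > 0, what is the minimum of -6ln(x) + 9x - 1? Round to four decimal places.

7.4328

g'(x) = -6/x + 9 = 0 gives x = 2/3.
g''(x) = 6/x², which is positive for x > 0, so this is a local minimum.
g(2/3) = -6·ln(2/3) + 6 - 1 ≈ 7.4328.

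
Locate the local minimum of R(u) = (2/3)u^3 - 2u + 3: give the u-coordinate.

Critical points: R'(u) = 2u^2 - 2 vanishes at u = -1, 1.
Since R''(u) = 4u, we get R''(-1) = -4 < 0 ⇒ local maximum; R''(1) = 4 > 0 ⇒ local minimum.
So the local minimum value is R(1) = 5/3.

1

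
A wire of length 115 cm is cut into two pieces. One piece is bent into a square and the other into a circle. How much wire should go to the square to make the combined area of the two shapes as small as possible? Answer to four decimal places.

64.4114

Let x be the length used for the square. Square side x/4; circle radius (115−x)/(2π).
A(x) = (x/4)² + π·((115−x)/(2π))² = x²/16 + (115−x)²/(4π) for 0 ≤ x ≤ 115. A'(x) = x/8 − (115−x)/(2π) = 0 gives x = 4·115/(π+4) ≈ 64.4114.
A'' = 1/8 + 1/(2π) > 0, so this gives the minimum combined area; x ≈ 64.4114 cm to the square.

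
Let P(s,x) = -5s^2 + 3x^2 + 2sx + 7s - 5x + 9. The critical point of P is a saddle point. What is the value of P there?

∂P/∂s = -10s + 2x + 7 = 0 and ∂P/∂x = 2s + 6x - 5 = 0, so (s, x) = (13/16, 9/16).
The Hessian has P_{ss} = -10, P_{xx} = 6, P_{sx} = 2, giving D = -64 < 0, so the point is a saddle point.
P(13/16, 9/16) = 167/16.

167/16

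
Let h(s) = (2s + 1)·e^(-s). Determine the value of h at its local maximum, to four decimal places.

h'(s) = 2·e^(-s) + (2s + 1)·(-1)·e^(-s) = (-2s + 1)·e^(-s). Since e^(-s) > 0, the only critical point is s = 1/2.
h''(1/2) has the same sign as -2 < 0, so this is a local maximum.
h(1/2) = (2)·e^(-1/2) ≈ 1.2131.

1.2131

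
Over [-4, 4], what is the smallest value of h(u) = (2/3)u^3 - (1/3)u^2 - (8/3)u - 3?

-121/3

The derivative is 2u^2 - (2/3)u - 8/3, which vanishes at u = -1 and u = 4/3.
Candidates: h(-4) = -121/3, h(-1) = -4/3, h(4/3) = -451/81, h(4) = 71/3.
The minimum over the interval is -121/3, attained at u = -4.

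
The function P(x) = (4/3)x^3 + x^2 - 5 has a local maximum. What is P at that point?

Critical points: P'(x) = 4x^2 + 2x vanishes at x = -1/2, 0.
P''(x) = 8x + 2. P''(-1/2) = -2 < 0 ⇒ local maximum; P''(0) = 2 > 0 ⇒ local minimum.
The local maximum is P(-1/2) = -59/12.

-59/12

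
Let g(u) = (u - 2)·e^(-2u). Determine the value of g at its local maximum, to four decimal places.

0.0034

By the product rule, g'(u) = (-2u + 5)·e^(-2u). Since e^(-2u) > 0, the only critical point is u = 5/2.
g''(5/2) has the same sign as -2 < 0, so this is a local maximum.
g(5/2) = (1/2)·e^(-5) ≈ 0.0034.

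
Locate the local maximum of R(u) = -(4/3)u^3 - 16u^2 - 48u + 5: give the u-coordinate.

-2

Critical points: R'(u) = -4u^2 - 32u - 48 vanishes at u = -6, -2.
Second-derivative test with R''(u) = -8u - 32: R''(-6) = 16 > 0 ⇒ local minimum; R''(-2) = -16 < 0 ⇒ local maximum.
Thus R has its local maximum at u = -2, with value 143/3.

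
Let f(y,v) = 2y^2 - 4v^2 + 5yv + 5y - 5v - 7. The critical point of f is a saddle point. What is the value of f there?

∂f/∂y = 4y + 5v + 5 = 0 and ∂f/∂v = 5y - 8v - 5 = 0, so (y, v) = (-5/19, -15/19).
The Hessian has f_{yy} = 4, f_{vv} = -8, f_{yv} = 5, giving D = -57 < 0, so the point is a saddle point.
f(-5/19, -15/19) = -108/19.

-108/19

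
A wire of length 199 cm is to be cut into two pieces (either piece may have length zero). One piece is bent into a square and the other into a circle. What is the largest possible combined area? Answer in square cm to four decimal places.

Let x be the length used for the square. Square side x/4; circle radius (199−x)/(2π).
A(x) = (x/4)² + π·((199−x)/(2π))² = x²/16 + (199−x)²/(4π) for 0 ≤ x ≤ 199. A'(x) = x/8 − (199−x)/(2π) = 0 gives x = 4·199/(π+4) ≈ 111.4597.
A'' > 0, so the interior critical point is a minimum; the maximum is at an endpoint. A(0) = 3151.3475 and A(199) = 2475.0625, so the largest area is 3151.3475.

3151.3475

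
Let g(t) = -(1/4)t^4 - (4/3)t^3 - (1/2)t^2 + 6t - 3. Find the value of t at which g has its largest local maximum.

Critical points: g'(t) = -t^3 - 4t^2 - t + 6 vanishes at t = -3, -2, 1.
Second-derivative test with g''(t) = -3t^2 - 8t - 1: g''(-3) = -4 < 0 ⇒ local maximum; g''(-2) = 3 > 0 ⇒ local minimum; g''(1) = -12 < 0 ⇒ local maximum.
The largest local maximum is g(1) = 11/12.

1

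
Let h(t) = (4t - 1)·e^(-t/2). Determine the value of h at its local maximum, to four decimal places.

2.5972

h'(t) = 4·e^(-t/2) + (4t - 1)·(-1/2)·e^(-t/2) = (-2t + 9/2)·e^(-t/2). Since e^(-t/2) > 0, the only critical point is t = 9/4.
h''(9/4) has the same sign as -2 < 0, so this is a local maximum.
h(9/4) = (8)·e^(-9/8) ≈ 2.5972.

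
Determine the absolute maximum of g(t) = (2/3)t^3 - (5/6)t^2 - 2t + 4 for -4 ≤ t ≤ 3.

17/2

Differentiating, g'(t) = 2t^2 - (5/3)t - 2; which vanishes at t = -2/3 and t = 3/2.
Evaluating at the critical points and endpoints: g(-4) = -44, g(-2/3) = 386/81, g(3/2) = 11/8, g(3) = 17/2.
The maximum over the interval is 17/2, attained at t = 3.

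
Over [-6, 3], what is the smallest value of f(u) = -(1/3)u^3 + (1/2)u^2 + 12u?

-45/2

The derivative is -u^2 + u + 12, whose only zero in [-6, 3] is u = -3.
Compare values at every candidate in [-6, 3]: f(-6) = 18,  f(-3) = -45/2,  f(3) = 63/2.
Hence the absolute minimum is -45/2 at u = -3.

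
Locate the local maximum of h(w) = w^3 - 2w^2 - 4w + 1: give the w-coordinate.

h'(w) = 3w^2 - 4w - 4. Setting h'(w) = 0 gives w ∈ {-2/3, 2}.
h''(w) = 6w - 4. h''(-2/3) = -8 < 0 ⇒ local maximum; h''(2) = 8 > 0 ⇒ local minimum.
Thus h has its local maximum at w = -2/3, with value 67/27.

-2/3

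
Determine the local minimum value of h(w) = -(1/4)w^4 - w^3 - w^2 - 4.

h'(w) = -w^3 - 3w^2 - 2w. Setting h'(w) = 0 gives w ∈ {-2, -1, 0}.
Second-derivative test with h''(w) = -3w^2 - 6w - 2: h''(-2) = -2 < 0 ⇒ local maximum; h''(-1) = 1 > 0 ⇒ local minimum; h''(0) = -2 < 0 ⇒ local maximum.
Thus h has its local minimum at w = -1, with value -17/4.

-17/4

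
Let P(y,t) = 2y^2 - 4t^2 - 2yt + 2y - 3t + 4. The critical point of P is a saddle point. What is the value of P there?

67/18

∂P/∂y = 4y - 2t + 2 = 0 and ∂P/∂t = -2y - 8t - 3 = 0, so (y, t) = (-11/18, -2/9).
The Hessian has P_{yy} = 4, P_{tt} = -8, P_{yt} = -2, giving D = -36 < 0, so the point is a saddle point.
P(-11/18, -2/9) = 67/18.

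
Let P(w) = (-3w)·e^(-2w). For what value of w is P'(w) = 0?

1/2

By the product rule, P'(w) = (6w - 3)·e^(-2w). Since e^(-2w) > 0, the only critical point is w = 1/2.
P''(1/2) has the same sign as 6 > 0, so this is a local minimum.
P(1/2) = (-3/2)·e^(-1) ≈ -0.5518.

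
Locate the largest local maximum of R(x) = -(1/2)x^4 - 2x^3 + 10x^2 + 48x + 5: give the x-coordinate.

R'(x) = -2x^3 - 6x^2 + 20x + 48 = 0 at x = -4, -2, 3.
R''(x) = -6x^2 - 12x + 20. R''(-4) = -28 < 0 ⇒ local maximum; R''(-2) = 20 > 0 ⇒ local minimum; R''(3) = -70 < 0 ⇒ local maximum.
So the largest local maximum value is R(3) = 289/2.

3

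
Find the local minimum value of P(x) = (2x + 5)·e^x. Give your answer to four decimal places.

-0.0604

By the product rule, P'(x) = (2x + 7)·e^x. Since e^x > 0, the only critical point is x = -7/2.
P''(-7/2) has the same sign as 2 > 0, so this is a local minimum.
P(-7/2) = (-2)·e^(-7/2) ≈ -0.0604.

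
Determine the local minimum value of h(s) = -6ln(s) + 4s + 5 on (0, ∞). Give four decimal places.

8.5672

h'(s) = -6/s + 4 = 0 gives s = 3/2.
h''(s) = 6/s², which is positive for s > 0, so this is a local minimum.
h(3/2) = -6·ln(3/2) + 6 + 5 ≈ 8.5672.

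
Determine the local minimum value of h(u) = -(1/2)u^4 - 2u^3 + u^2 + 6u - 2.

-11/2

Critical points: h'(u) = -2u^3 - 6u^2 + 2u + 6 vanishes at u = -3, -1, 1.
h''(u) = -6u^2 - 12u + 2. h''(-3) = -16 < 0 ⇒ local maximum; h''(-1) = 8 > 0 ⇒ local minimum; h''(1) = -16 < 0 ⇒ local maximum.
The local minimum is h(-1) = -11/2.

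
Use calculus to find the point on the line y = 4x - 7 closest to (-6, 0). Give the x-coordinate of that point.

Minimize D(x)^2 = (x + 6)^2 + (4x - 7)^2.
d/dx[D^2] = 2(x + 6) + 2·4·(4x - 7) = 0 ⇒ x = 22/17.
Then y = -31/17 and the distance is √(961/17) ≈ 7.5186.

22/17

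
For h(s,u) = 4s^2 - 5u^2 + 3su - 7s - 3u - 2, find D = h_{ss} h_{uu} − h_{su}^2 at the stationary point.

-89

∂h/∂s = 8s + 3u - 7 = 0 and ∂h/∂u = 3s - 10u - 3 = 0, so (s, u) = (79/89, -3/89).
The Hessian has h_{ss} = 8, h_{uu} = -10, h_{su} = 3, giving D = -89 < 0, so the point is a saddle point.
D = (8)·(-10) − (3)^2 = -89.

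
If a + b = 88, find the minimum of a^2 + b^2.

With a + b = 88, a^2 + b^2 = a^2 + (88 − a)^2.
The derivative 2a − 2(88 − a) = 4a − 176 vanishes at a = 44; second derivative 4 > 0, a minimum.
The minimum is 2·(44)^2 = 3872.

3872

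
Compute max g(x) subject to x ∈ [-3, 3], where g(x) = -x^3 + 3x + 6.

g'(x) = -3x^2 + 3, which vanishes at x = -1 and x = 1.
Compare values at every candidate in [-3, 3]: g(-3) = 24; g(-1) = 4; g(1) = 8; g(3) = -12.
So the maximum is g(-3) = 24.

24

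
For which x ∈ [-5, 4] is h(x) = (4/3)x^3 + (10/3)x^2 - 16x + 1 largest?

h'(x) = 4x^2 + (20/3)x - 16, which vanishes at x = -3 and x = 4/3.
Compare values at every candidate in [-5, 4]: h(-5) = -7/3, h(-3) = 43, h(4/3) = -911/81, h(4) = 227/3.
So the maximum is h(4) = 227/3.

4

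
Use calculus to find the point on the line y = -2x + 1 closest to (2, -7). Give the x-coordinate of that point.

18/5

Minimize D(x)^2 = (x - 2)^2 + (-2x + 8)^2.
d/dx[D^2] = 2(x - 2) + 2·(-2)·(-2x + 8) = 0 ⇒ x = 18/5.
Then y = -31/5 and the distance is √(16/5) ≈ 1.7889.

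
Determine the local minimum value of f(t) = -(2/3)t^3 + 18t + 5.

-31

f'(t) = -2t^2 + 18 = 0 at t = -3, 3.
f''(t) = -4t. f''(-3) = 12 > 0 ⇒ local minimum; f''(3) = -12 < 0 ⇒ local maximum.
The local minimum is f(-3) = -31.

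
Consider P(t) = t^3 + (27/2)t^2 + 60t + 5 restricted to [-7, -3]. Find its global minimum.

-193/2

The derivative is 3t^2 + 27t + 60, which vanishes at t = -5 and t = -4.
Compare values at every candidate in [-7, -3]: P(-7) = -193/2; P(-5) = -165/2; P(-4) = -83; P(-3) = -161/2.
Hence the absolute minimum is -193/2 at t = -7.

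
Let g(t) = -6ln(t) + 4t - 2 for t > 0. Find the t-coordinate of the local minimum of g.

g'(t) = -6/t + 4 = 0 gives t = 3/2.
g''(t) = 6/t², which is positive for t > 0, so this is a local minimum.
g(3/2) = -6·ln(3/2) + 6 - 2 ≈ 1.5672.

3/2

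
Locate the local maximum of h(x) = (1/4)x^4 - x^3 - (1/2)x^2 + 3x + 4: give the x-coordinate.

1

h'(x) = x^3 - 3x^2 - x + 3 = 0 at x = -1, 1, 3.
Second-derivative test with h''(x) = 3x^2 - 6x - 1: h''(-1) = 8 > 0 ⇒ local minimum; h''(1) = -4 < 0 ⇒ local maximum; h''(3) = 8 > 0 ⇒ local minimum.
So the local maximum value is h(1) = 23/4.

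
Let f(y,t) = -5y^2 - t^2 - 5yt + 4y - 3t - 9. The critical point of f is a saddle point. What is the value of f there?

∂f/∂y = -10y - 5t + 4 = 0 and ∂f/∂t = -5y - 2t - 3 = 0, so (y, t) = (-23/5, 10).
The Hessian has f_{yy} = -10, f_{tt} = -2, f_{yt} = -5, giving D = -5 < 0, so the point is a saddle point.
f(-23/5, 10) = -166/5.

-166/5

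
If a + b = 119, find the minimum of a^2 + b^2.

14161/2

With a + b = 119, a^2 + b^2 = a^2 + (119 − a)^2.
The derivative 2a − 2(119 − a) = 4a − 238 vanishes at a = 119/2; second derivative 4 > 0, a minimum.
The minimum is 2·(119/2)^2 = 14161/2.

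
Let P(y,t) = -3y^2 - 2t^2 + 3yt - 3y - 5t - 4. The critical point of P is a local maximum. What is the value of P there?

∂P/∂y = -6y + 3t - 3 = 0 and ∂P/∂t = 3y - 4t - 5 = 0, so (y, t) = (-9/5, -13/5).
The Hessian has P_{yy} = -6, P_{tt} = -4, P_{yt} = 3, giving D = 15 > 0 with P_{yy} < 0, so the point is a local maximum.
P(-9/5, -13/5) = 26/5.

26/5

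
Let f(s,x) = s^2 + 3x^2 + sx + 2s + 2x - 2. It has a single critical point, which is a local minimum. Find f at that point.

∂f/∂s = 2s + x + 2 = 0 and ∂f/∂x = s + 6x + 2 = 0, so (s, x) = (-10/11, -2/11).
The Hessian has f_{ss} = 2, f_{xx} = 6, f_{sx} = 1, giving D = 11 > 0 with f_{ss} > 0, so the point is a local minimum.
f(-10/11, -2/11) = -34/11.

-34/11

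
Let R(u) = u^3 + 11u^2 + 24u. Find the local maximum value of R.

Critical points: R'(u) = 3u^2 + 22u + 24 vanishes at u = -6, -4/3.
Second-derivative test with R''(u) = 6u + 22: R''(-6) = -14 < 0 ⇒ local maximum; R''(-4/3) = 14 > 0 ⇒ local minimum.
Thus R has its local maximum at u = -6, with value 36.

36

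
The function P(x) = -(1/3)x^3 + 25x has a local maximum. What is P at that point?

250/3

Critical points: P'(x) = -x^2 + 25 vanishes at x = -5, 5.
P''(x) = -2x. P''(-5) = 10 > 0 ⇒ local minimum; P''(5) = -10 < 0 ⇒ local maximum.
Thus P has its local maximum at x = 5, with value 250/3.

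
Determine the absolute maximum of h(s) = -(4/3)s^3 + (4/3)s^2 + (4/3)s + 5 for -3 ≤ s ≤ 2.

Differentiating, h'(s) = -4s^2 + (8/3)s + 4/3; which vanishes at s = -1/3 and s = 1.
Evaluating at the critical points and endpoints: h(-3) = 49,  h(-1/3) = 385/81,  h(1) = 19/3,  h(2) = 7/3.
Hence the absolute maximum is 49 at s = -3.

49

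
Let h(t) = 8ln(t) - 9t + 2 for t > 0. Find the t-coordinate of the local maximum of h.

8/9

h'(t) = 8/t − 9 = 0 gives t = 8/9.
h''(t) = -8/t², which is negative for t > 0, so this is a local maximum.
h(8/9) = 8·ln(8/9) - 8 + 2 ≈ -6.9423.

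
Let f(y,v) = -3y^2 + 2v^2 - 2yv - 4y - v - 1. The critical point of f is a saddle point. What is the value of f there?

∂f/∂y = -6y - 2v - 4 = 0 and ∂f/∂v = -2y + 4v - 1 = 0, so (y, v) = (-9/14, -1/14).
The Hessian has f_{yy} = -6, f_{vv} = 4, f_{yv} = -2, giving D = -28 < 0, so the point is a saddle point.
f(-9/14, -1/14) = 9/28.

9/28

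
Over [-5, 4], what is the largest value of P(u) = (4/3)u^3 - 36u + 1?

73

Differentiating, P'(u) = 4u^2 - 36; which vanishes at u = -3 and u = 3.
Candidates: P(-5) = 43/3, P(-3) = 73, P(3) = -71, P(4) = -173/3.
Hence the absolute maximum is 73 at u = -3.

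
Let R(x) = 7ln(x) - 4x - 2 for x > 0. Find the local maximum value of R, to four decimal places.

R'(x) = 7/x − 4 = 0 gives x = 7/4.
R''(x) = -7/x², which is negative for x > 0, so this is a local maximum.
R(7/4) = 7·ln(7/4) - 7 - 2 ≈ -5.0827.

-5.0827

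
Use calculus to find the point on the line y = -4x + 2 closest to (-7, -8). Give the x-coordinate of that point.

33/17

Minimize D(x)^2 = (x + 7)^2 + (-4x + 10)^2.
d/dx[D^2] = 2(x + 7) + 2·(-4)·(-4x + 10) = 0 ⇒ x = 33/17.
Then y = -98/17 and the distance is √(1444/17) ≈ 9.2164.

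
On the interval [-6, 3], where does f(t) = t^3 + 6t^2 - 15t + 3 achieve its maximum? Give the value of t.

-5

Differentiating, f'(t) = 3t^2 + 12t - 15; which vanishes at t = -5 and t = 1.
Candidates: f(-6) = 93, f(-5) = 103, f(1) = -5, f(3) = 39.
So the maximum is f(-5) = 103.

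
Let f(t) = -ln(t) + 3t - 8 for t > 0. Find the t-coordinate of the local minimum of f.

f'(t) = -1/t + 3 = 0 gives t = 1/3.
f''(t) = 1/t², which is positive for t > 0, so this is a local minimum.
f(1/3) = -1·ln(1/3) + 1 - 8 ≈ -5.9014.

1/3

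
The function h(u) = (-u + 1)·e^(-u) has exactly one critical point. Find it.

Differentiating with the product rule gives h'(u) = (u - 2)·e^(-u). Since e^(-u) > 0, the only critical point is u = 2.
h''(2) has the same sign as 1 > 0, so this is a local minimum.
h(2) = (-1)·e^(-2) ≈ -0.1353.

2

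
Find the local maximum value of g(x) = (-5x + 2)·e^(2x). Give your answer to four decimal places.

2.0468

g'(x) = (-5)·e^(2x) + (-5x + 2)·2·e^(2x) = (-10x - 1)·e^(2x). Since e^(2x) > 0, the only critical point is x = -1/10.
g''(-1/10) has the same sign as -10 < 0, so this is a local maximum.
g(-1/10) = (5/2)·e^(-1/5) ≈ 2.0468.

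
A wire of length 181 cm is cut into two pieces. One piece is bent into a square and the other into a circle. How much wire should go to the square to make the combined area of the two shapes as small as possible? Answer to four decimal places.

Let x be the length used for the square. Square side x/4; circle radius (181−x)/(2π).
A(x) = (x/4)² + π·((181−x)/(2π))² = x²/16 + (181−x)²/(4π) for 0 ≤ x ≤ 181. A'(x) = x/8 − (181−x)/(2π) = 0 gives x = 4·181/(π+4) ≈ 101.3779.
A'' = 1/8 + 1/(2π) > 0, so this gives the minimum combined area; x ≈ 101.3779 cm to the square.

101.3779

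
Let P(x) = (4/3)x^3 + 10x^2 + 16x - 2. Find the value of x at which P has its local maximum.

-4

P'(x) = 4x^2 + 20x + 16. Setting P'(x) = 0 gives x ∈ {-4, -1}.
P''(x) = 8x + 20. P''(-4) = -12 < 0 ⇒ local maximum; P''(-1) = 12 > 0 ⇒ local minimum.
Thus P has its local maximum at x = -4, with value 26/3.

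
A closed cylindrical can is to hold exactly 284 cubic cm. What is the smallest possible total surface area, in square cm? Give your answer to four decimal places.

239.1811

With radius r and height h, πr²h = 284 so h = 284/(πr²), and S(r) = 2πr² + 2πrh = 2πr² + 2·284/r.
S'(r) = 4πr − 2·284/r² = 0 ⇒ r³ = 284/(2π), so r ≈ 3.5622 and h = 2r ≈ 7.1243.
S''(r) = 4π + 4·284/r³ > 0, so this is the minimum; S ≈ 239.1811.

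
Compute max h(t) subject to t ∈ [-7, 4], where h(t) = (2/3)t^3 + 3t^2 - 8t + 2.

182/3

h'(t) = 2t^2 + 6t - 8, which vanishes at t = -4 and t = 1.
Candidates: h(-7) = -71/3; h(-4) = 118/3; h(1) = -7/3; h(4) = 182/3.
So the maximum is h(4) = 182/3.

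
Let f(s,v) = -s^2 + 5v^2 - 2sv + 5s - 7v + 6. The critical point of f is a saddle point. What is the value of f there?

∂f/∂s = -2s - 2v + 5 = 0 and ∂f/∂v = -2s + 10v - 7 = 0, so (s, v) = (3/2, 1).
The Hessian has f_{ss} = -2, f_{vv} = 10, f_{sv} = -2, giving D = -24 < 0, so the point is a saddle point.
f(3/2, 1) = 25/4.

25/4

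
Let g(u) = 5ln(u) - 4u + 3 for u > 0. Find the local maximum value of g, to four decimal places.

g'(u) = 5/u − 4 = 0 gives u = 5/4.
g''(u) = -5/u², which is negative for u > 0, so this is a local maximum.
g(5/4) = 5·ln(5/4) - 5 + 3 ≈ -0.8843.

-0.8843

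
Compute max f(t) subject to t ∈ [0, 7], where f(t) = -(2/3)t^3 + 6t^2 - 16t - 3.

f'(t) = -2t^2 + 12t - 16, which vanishes at t = 2 and t = 4.
Candidates: f(0) = -3; f(2) = -49/3; f(4) = -41/3; f(7) = -149/3.
So the maximum is f(0) = -3.

-3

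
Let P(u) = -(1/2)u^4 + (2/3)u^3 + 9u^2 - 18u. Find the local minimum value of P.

Critical points: P'(u) = -2u^3 + 2u^2 + 18u - 18 vanishes at u = -3, 1, 3.
P''(u) = -6u^2 + 4u + 18. P''(-3) = -48 < 0 ⇒ local maximum; P''(1) = 16 > 0 ⇒ local minimum; P''(3) = -24 < 0 ⇒ local maximum.
Thus P has its local minimum at u = 1, with value -53/6.

-53/6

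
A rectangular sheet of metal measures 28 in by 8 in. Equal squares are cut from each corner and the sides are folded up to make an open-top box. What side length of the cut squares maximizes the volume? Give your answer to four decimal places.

With cut size x, the volume is V(x) = x(28 − 2x)(8 − 2x) for 0 < x < 4.
V'(x) = 12x^2 − 144x + 224. Setting V'(x) = 0 gives x ≈ 1.8367 (the root in (0, 4)).
V''(x) = 24x − 144 is negative there, so this is the maximum; V ≈ 193.3154.

1.8367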